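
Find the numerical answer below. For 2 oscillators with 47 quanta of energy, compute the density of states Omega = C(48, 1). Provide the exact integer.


Step 1: Use binomial coefficient C(48, 1)
Step 2: Numerator = 48! / 47!
Step 3: Denominator = 1!
Step 4: Omega = 48

48


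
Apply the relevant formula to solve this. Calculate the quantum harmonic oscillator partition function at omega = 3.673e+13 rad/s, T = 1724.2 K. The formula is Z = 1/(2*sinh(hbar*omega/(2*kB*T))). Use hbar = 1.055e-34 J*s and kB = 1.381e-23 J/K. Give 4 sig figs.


Step 1: Compute x = hbar*omega/(kB*T) = 1.055e-34*3.673e+13/(1.381e-23*1724.2) = 0.1627
Step 2: x/2 = 0.08137
Step 3: sinh(x/2) = 0.08146
Step 4: Z = 1/(2*0.08146) = 6.138

6.138


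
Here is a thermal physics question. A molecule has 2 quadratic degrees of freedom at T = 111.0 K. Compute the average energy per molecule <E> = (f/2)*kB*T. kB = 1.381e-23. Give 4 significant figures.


Step 1: f/2 = 2/2 = 1
Step 2: kB*T = 1.381e-23 * 111.0 = 1.533e-21
Step 3: <E> = 1 * 1.533e-21 = 1.533e-21 J

1.533e-21


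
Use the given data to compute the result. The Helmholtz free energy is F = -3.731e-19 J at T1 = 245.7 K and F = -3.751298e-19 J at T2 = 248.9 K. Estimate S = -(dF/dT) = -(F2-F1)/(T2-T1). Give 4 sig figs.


Step 1: dF = F2 - F1 = -3.751298e-19 - (-3.731e-19) = -2.0298e-21 J
Step 2: dT = T2 - T1 = 248.9 - 245.7 = 3.2 K
Step 3: S = -dF/dT = -(-2.0298e-21)/3.2 = 6.343e-22 J/K

6.343e-22


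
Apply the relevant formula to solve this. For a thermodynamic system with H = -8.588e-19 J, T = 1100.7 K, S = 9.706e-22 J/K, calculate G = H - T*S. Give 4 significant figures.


Step 1: T*S = 1100.7 * 9.706e-22 = 1.068e-18 J
Step 2: G = H - T*S = -8.588e-19 - 1.068e-18
Step 3: G = -1.927e-18 J

-1.927e-18


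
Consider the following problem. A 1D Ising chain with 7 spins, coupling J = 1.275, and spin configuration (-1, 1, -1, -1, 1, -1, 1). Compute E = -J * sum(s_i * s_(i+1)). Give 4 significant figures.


Step 1: Nearest-neighbor products: -1, -1, 1, -1, -1, -1
Step 2: Sum of products = -4
Step 3: E = -1.275 * -4 = 5.1

5.1


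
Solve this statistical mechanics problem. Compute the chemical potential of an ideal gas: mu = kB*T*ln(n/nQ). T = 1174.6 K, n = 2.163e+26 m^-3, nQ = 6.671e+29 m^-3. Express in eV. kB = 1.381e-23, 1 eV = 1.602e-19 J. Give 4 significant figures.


Step 1: n/nQ = 2.163e+26/6.671e+29 = 0.0003242
Step 2: ln(n/nQ) = -8.034
Step 3: mu = kB*T*ln(n/nQ) = 1.622e-20*-8.034 = -1.303e-19 J
Step 4: Convert to eV: -1.303e-19/1.602e-19 = -0.8135 eV

-0.8135


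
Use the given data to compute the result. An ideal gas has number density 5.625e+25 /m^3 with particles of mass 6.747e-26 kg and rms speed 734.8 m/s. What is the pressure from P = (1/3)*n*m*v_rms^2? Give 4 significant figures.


Step 1: v_rms^2 = 734.8^2 = 5.399e+05
Step 2: n*m = 5.625e+25*6.747e-26 = 3.795
Step 3: P = (1/3)*3.795*5.399e+05 = 6.83e+05 Pa

6.83e+05


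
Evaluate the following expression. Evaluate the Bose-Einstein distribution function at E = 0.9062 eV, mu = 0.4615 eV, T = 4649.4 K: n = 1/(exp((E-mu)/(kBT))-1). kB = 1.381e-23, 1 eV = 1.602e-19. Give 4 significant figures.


Step 1: (E - mu) = 0.4447 eV
Step 2: x = (E-mu)*eV/(kB*T) = 0.4447*1.602e-19/(1.381e-23*4649.4) = 1.11
Step 3: exp(x) = 3.033
Step 4: n = 1/(exp(x)-1) = 0.4919

0.4919


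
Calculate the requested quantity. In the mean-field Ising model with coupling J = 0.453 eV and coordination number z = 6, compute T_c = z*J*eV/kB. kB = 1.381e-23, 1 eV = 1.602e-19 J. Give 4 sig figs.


Step 1: z*J = 6*0.453 = 2.718 eV
Step 2: Convert to Joules: 2.718*1.602e-19 = 4.354e-19 J
Step 3: T_c = 4.354e-19 / 1.381e-23 = 3.153e+04 K

3.153e+04


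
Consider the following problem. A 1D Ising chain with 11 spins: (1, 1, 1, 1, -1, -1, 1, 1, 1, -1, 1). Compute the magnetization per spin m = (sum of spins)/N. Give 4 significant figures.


Step 1: Count up spins (+1): 8, down spins (-1): 3
Step 2: Total magnetization M = 8 - 3 = 5
Step 3: m = M/N = 5/11 = 0.4545

0.4545


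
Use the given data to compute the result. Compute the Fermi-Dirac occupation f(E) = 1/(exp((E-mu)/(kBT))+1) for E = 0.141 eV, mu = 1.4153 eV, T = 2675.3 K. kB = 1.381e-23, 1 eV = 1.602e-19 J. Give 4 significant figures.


Step 1: (E - mu) = 0.141 - 1.4153 = -1.274 eV
Step 2: Convert: (E-mu)*eV = -2.041e-19 J
Step 3: x = (E-mu)*eV/(kB*T) = -5.525
Step 4: f = 1/(exp(-5.525)+1) = 0.996

0.996


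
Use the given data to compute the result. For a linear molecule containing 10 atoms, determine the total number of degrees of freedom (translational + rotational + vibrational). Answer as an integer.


Step 1: Translational DOF = 3
Step 2: Rotational DOF (linear) = 2
Step 3: Vibrational DOF = 3*10 - 5 = 25
Step 4: Total = 3 + 2 + 25 = 30

30


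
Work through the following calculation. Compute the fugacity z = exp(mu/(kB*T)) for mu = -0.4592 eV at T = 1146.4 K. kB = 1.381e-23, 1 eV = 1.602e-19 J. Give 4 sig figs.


Step 1: Convert mu to Joules: -0.4592*1.602e-19 = -7.356e-20 J
Step 2: kB*T = 1.381e-23*1146.4 = 1.583e-20 J
Step 3: mu/(kB*T) = -4.647
Step 4: z = exp(-4.647) = 0.009594

0.009594


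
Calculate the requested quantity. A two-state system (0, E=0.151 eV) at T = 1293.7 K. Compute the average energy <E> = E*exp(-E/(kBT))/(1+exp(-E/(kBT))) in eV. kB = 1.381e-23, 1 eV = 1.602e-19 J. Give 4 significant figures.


Step 1: beta*E = 0.151*1.602e-19/(1.381e-23*1293.7) = 1.354
Step 2: exp(-beta*E) = 0.2582
Step 3: <E> = 0.151*0.2582/(1+0.2582) = 0.03099 eV

0.03099


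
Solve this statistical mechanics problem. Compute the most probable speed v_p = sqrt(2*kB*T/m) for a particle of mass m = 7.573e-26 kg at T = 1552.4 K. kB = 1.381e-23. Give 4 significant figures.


Step 1: Numerator = 2*kB*T = 2*1.381e-23*1552.4 = 4.288e-20
Step 2: Ratio = 4.288e-20 / 7.573e-26 = 5.662e+05
Step 3: v_p = sqrt(5.662e+05) = 752.5 m/s

752.5


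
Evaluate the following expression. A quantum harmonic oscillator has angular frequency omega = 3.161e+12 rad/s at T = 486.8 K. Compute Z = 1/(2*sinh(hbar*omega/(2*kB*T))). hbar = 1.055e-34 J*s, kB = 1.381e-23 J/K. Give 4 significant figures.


Step 1: Compute x = hbar*omega/(kB*T) = 1.055e-34*3.161e+12/(1.381e-23*486.8) = 0.04961
Step 2: x/2 = 0.0248
Step 3: sinh(x/2) = 0.02481
Step 4: Z = 1/(2*0.02481) = 20.16

20.16


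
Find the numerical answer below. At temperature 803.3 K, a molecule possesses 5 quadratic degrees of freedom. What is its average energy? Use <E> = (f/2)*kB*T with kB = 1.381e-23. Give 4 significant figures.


Step 1: f/2 = 5/2 = 2.5
Step 2: kB*T = 1.381e-23 * 803.3 = 1.109e-20
Step 3: <E> = 2.5 * 1.109e-20 = 2.773e-20 J

2.773e-20


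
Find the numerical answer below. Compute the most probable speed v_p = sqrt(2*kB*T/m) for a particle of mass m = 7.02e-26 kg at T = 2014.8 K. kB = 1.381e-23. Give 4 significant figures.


Step 1: Numerator = 2*kB*T = 2*1.381e-23*2014.8 = 5.565e-20
Step 2: Ratio = 5.565e-20 / 7.02e-26 = 7.927e+05
Step 3: v_p = sqrt(7.927e+05) = 890.3 m/s

890.3


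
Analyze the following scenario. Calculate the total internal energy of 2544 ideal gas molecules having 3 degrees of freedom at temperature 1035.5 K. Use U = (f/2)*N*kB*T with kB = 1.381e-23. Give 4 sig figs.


Step 1: f/2 = 3/2 = 1.5
Step 2: N*kB*T = 2544*1.381e-23*1035.5 = 3.638e-17
Step 3: U = 1.5 * 3.638e-17 = 5.457e-17 J

5.457e-17


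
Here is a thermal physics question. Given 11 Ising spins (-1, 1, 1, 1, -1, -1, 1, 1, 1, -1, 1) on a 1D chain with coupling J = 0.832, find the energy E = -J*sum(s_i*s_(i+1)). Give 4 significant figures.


Step 1: Nearest-neighbor products: -1, 1, 1, -1, 1, -1, 1, 1, -1, -1
Step 2: Sum of products = 0
Step 3: E = -0.832 * 0 = 0

0


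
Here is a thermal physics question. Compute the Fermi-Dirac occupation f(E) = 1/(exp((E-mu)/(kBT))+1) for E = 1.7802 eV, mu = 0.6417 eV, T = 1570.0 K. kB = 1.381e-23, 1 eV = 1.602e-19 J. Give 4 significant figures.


Step 1: (E - mu) = 1.7802 - 0.6417 = 1.139 eV
Step 2: Convert: (E-mu)*eV = 1.824e-19 J
Step 3: x = (E-mu)*eV/(kB*T) = 8.412
Step 4: f = 1/(exp(8.412)+1) = 0.0002221

0.0002221


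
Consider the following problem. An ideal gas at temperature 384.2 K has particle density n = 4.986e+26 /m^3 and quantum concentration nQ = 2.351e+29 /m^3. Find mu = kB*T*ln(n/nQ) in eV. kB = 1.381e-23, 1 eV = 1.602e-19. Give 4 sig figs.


Step 1: n/nQ = 4.986e+26/2.351e+29 = 0.002121
Step 2: ln(n/nQ) = -6.156
Step 3: mu = kB*T*ln(n/nQ) = 5.306e-21*-6.156 = -3.266e-20 J
Step 4: Convert to eV: -3.266e-20/1.602e-19 = -0.2039 eV

-0.2039


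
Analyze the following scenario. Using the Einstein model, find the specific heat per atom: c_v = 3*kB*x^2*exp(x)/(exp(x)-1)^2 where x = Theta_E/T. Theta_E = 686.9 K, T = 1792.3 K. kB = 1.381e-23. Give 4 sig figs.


Step 1: x = Theta_E/T = 686.9/1792.3 = 0.3833
Step 2: x^2 = 0.1469
Step 3: exp(x) = 1.467
Step 4: c_v = 3*1.381e-23*0.1469*1.467/(1.467-1)^2 = 4.093e-23

4.093e-23


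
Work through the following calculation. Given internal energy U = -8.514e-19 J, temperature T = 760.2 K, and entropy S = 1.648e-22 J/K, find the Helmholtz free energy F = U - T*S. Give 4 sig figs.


Step 1: T*S = 760.2 * 1.648e-22 = 1.253e-19 J
Step 2: F = U - T*S = -8.514e-19 - 1.253e-19
Step 3: F = -9.767e-19 J

-9.767e-19


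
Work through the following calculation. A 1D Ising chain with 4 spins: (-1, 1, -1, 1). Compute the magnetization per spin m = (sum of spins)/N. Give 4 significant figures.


Step 1: Count up spins (+1): 2, down spins (-1): 2
Step 2: Total magnetization M = 2 - 2 = 0
Step 3: m = M/N = 0/4 = 0

0


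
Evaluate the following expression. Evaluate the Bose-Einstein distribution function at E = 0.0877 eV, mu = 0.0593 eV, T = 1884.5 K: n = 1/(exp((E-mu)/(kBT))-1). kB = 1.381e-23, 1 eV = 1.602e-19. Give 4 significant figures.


Step 1: (E - mu) = 0.0284 eV
Step 2: x = (E-mu)*eV/(kB*T) = 0.0284*1.602e-19/(1.381e-23*1884.5) = 0.1748
Step 3: exp(x) = 1.191
Step 4: n = 1/(exp(x)-1) = 5.235

5.235


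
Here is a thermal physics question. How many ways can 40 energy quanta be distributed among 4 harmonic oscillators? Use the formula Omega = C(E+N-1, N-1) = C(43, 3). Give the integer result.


Step 1: Use binomial coefficient C(43, 3)
Step 2: Numerator = 43! / 40!
Step 3: Denominator = 3!
Step 4: Omega = 12341

12341


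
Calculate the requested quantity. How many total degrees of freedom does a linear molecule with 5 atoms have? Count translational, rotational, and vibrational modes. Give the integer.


Step 1: Translational DOF = 3
Step 2: Rotational DOF (linear) = 2
Step 3: Vibrational DOF = 3*5 - 5 = 10
Step 4: Total = 3 + 2 + 10 = 15

15


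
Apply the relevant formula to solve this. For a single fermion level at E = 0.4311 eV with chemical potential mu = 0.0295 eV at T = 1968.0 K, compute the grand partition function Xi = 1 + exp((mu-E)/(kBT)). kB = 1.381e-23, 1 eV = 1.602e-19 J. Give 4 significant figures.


Step 1: (mu - E) = 0.0295 - 0.4311 = -0.4016 eV
Step 2: x = (mu-E)*eV/(kB*T) = -0.4016*1.602e-19/(1.381e-23*1968.0) = -2.367
Step 3: exp(x) = 0.09374
Step 4: Xi = 1 + 0.09374 = 1.094

1.094


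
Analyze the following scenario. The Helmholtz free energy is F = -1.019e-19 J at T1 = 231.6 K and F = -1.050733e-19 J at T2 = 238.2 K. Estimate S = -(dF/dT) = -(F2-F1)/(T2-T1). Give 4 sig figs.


Step 1: dF = F2 - F1 = -1.050733e-19 - (-1.019e-19) = -3.1733e-21 J
Step 2: dT = T2 - T1 = 238.2 - 231.6 = 6.6 K
Step 3: S = -dF/dT = -(-3.1733e-21)/6.6 = 4.808e-22 J/K

4.808e-22


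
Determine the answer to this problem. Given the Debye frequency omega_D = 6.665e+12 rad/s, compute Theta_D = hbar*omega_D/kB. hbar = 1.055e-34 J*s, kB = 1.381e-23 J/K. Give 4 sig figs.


Step 1: hbar*omega_D = 1.055e-34 * 6.665e+12 = 7.032e-22 J
Step 2: Theta_D = 7.032e-22 / 1.381e-23
Step 3: Theta_D = 50.92 K

50.92


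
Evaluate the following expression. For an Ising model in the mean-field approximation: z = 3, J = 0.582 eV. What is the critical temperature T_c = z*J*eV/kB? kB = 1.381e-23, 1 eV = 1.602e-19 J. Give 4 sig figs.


Step 1: z*J = 3*0.582 = 1.746 eV
Step 2: Convert to Joules: 1.746*1.602e-19 = 2.797e-19 J
Step 3: T_c = 2.797e-19 / 1.381e-23 = 2.025e+04 K

2.025e+04


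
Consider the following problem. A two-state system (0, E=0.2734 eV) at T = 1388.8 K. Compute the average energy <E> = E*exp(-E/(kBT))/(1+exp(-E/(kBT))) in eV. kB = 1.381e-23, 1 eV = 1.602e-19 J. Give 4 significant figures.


Step 1: beta*E = 0.2734*1.602e-19/(1.381e-23*1388.8) = 2.284
Step 2: exp(-beta*E) = 0.1019
Step 3: <E> = 0.2734*0.1019/(1+0.1019) = 0.02529 eV

0.02529


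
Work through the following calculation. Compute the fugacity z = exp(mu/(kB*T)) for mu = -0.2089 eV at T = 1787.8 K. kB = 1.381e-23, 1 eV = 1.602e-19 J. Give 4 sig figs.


Step 1: Convert mu to Joules: -0.2089*1.602e-19 = -3.347e-20 J
Step 2: kB*T = 1.381e-23*1787.8 = 2.469e-20 J
Step 3: mu/(kB*T) = -1.355
Step 4: z = exp(-1.355) = 0.2578

0.2578


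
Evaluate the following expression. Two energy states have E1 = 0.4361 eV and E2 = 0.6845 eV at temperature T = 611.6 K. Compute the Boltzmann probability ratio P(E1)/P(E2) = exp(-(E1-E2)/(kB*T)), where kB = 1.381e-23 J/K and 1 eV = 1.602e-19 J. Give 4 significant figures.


Step 1: Compute energy difference dE = E1 - E2 = 0.4361 - 0.6845 = -0.2484 eV
Step 2: Convert to Joules: dE_J = -0.2484 * 1.602e-19 = -3.979e-20 J
Step 3: Compute exponent = -dE_J / (kB * T) = -(-3.979e-20) / (1.381e-23 * 611.6) = 4.711
Step 4: P(E1)/P(E2) = exp(4.711) = 111.2

111.2


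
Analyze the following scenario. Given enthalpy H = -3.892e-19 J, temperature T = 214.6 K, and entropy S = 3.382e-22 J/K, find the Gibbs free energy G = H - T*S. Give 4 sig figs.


Step 1: T*S = 214.6 * 3.382e-22 = 7.258e-20 J
Step 2: G = H - T*S = -3.892e-19 - 7.258e-20
Step 3: G = -4.618e-19 J

-4.618e-19


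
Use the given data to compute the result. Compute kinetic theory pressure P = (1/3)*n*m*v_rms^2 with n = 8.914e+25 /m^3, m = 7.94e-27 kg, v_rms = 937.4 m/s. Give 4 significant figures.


Step 1: v_rms^2 = 937.4^2 = 8.787e+05
Step 2: n*m = 8.914e+25*7.94e-27 = 0.7078
Step 3: P = (1/3)*0.7078*8.787e+05 = 2.073e+05 Pa

2.073e+05


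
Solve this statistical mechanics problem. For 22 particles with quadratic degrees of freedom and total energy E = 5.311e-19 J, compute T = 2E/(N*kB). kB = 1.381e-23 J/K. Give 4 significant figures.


Step 1: Numerator = 2*E = 2*5.311e-19 = 1.062e-18 J
Step 2: Denominator = N*kB = 22*1.381e-23 = 3.038e-22
Step 3: T = 1.062e-18 / 3.038e-22 = 3496 K

3496


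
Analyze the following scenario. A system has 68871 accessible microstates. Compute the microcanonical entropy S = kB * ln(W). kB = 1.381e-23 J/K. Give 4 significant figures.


Step 1: ln(W) = ln(68871) = 11.14
Step 2: S = kB * ln(W) = 1.381e-23 * 11.14
Step 3: S = 1.538e-22 J/K

1.538e-22


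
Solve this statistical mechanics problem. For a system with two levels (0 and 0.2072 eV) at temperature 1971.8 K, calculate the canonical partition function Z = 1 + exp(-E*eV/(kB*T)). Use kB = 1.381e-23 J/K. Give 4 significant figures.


Step 1: Compute beta*E = E*eV/(kB*T) = 0.2072*1.602e-19/(1.381e-23*1971.8) = 1.219
Step 2: exp(-beta*E) = exp(-1.219) = 0.2955
Step 3: Z = 1 + 0.2955 = 1.296

1.296


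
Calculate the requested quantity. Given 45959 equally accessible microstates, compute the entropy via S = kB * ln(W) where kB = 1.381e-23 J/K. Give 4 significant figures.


Step 1: ln(W) = ln(45959) = 10.74
Step 2: S = kB * ln(W) = 1.381e-23 * 10.74
Step 3: S = 1.483e-22 J/K

1.483e-22


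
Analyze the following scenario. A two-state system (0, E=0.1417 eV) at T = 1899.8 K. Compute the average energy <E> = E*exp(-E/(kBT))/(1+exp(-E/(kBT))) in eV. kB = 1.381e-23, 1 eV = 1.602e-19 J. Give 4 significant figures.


Step 1: beta*E = 0.1417*1.602e-19/(1.381e-23*1899.8) = 0.8652
Step 2: exp(-beta*E) = 0.421
Step 3: <E> = 0.1417*0.421/(1+0.421) = 0.04198 eV

0.04198


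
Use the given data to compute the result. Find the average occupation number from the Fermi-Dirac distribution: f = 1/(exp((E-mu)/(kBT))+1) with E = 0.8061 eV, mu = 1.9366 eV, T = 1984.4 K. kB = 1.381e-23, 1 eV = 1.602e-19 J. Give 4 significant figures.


Step 1: (E - mu) = 0.8061 - 1.9366 = -1.131 eV
Step 2: Convert: (E-mu)*eV = -1.811e-19 J
Step 3: x = (E-mu)*eV/(kB*T) = -6.609
Step 4: f = 1/(exp(-6.609)+1) = 0.9987

0.9987


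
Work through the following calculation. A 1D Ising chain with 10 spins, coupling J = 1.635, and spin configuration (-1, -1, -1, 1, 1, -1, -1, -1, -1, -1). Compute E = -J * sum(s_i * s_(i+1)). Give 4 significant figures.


Step 1: Nearest-neighbor products: 1, 1, -1, 1, -1, 1, 1, 1, 1
Step 2: Sum of products = 5
Step 3: E = -1.635 * 5 = -8.175

-8.175


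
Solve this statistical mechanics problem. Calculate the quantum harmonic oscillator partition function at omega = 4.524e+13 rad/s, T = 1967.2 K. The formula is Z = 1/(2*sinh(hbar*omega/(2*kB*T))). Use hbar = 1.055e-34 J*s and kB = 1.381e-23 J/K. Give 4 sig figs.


Step 1: Compute x = hbar*omega/(kB*T) = 1.055e-34*4.524e+13/(1.381e-23*1967.2) = 0.1757
Step 2: x/2 = 0.08784
Step 3: sinh(x/2) = 0.08796
Step 4: Z = 1/(2*0.08796) = 5.685

5.685


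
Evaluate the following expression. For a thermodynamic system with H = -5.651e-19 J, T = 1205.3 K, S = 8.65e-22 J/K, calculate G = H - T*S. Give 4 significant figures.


Step 1: T*S = 1205.3 * 8.65e-22 = 1.043e-18 J
Step 2: G = H - T*S = -5.651e-19 - 1.043e-18
Step 3: G = -1.608e-18 J

-1.608e-18


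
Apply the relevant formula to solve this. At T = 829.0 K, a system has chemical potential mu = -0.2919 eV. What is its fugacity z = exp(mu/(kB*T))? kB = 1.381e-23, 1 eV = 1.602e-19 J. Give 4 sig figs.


Step 1: Convert mu to Joules: -0.2919*1.602e-19 = -4.676e-20 J
Step 2: kB*T = 1.381e-23*829.0 = 1.145e-20 J
Step 3: mu/(kB*T) = -4.085
Step 4: z = exp(-4.085) = 0.01683

0.01683


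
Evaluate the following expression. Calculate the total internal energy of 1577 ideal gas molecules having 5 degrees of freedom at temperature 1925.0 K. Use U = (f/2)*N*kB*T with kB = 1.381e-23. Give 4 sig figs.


Step 1: f/2 = 5/2 = 2.5
Step 2: N*kB*T = 1577*1.381e-23*1925.0 = 4.192e-17
Step 3: U = 2.5 * 4.192e-17 = 1.048e-16 J

1.048e-16


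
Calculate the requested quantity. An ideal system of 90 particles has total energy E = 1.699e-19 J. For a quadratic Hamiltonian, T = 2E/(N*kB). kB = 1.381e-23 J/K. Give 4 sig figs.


Step 1: Numerator = 2*E = 2*1.699e-19 = 3.398e-19 J
Step 2: Denominator = N*kB = 90*1.381e-23 = 1.243e-21
Step 3: T = 3.398e-19 / 1.243e-21 = 273.4 K

273.4


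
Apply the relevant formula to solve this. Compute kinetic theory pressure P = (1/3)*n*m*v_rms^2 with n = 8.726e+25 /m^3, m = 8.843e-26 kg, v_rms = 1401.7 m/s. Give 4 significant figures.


Step 1: v_rms^2 = 1401.7^2 = 1.965e+06
Step 2: n*m = 8.726e+25*8.843e-26 = 7.716
Step 3: P = (1/3)*7.716*1.965e+06 = 5.054e+06 Pa

5.054e+06


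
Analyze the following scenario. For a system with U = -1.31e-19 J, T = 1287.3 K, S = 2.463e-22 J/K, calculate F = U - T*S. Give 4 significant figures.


Step 1: T*S = 1287.3 * 2.463e-22 = 3.171e-19 J
Step 2: F = U - T*S = -1.31e-19 - 3.171e-19
Step 3: F = -4.481e-19 J

-4.481e-19


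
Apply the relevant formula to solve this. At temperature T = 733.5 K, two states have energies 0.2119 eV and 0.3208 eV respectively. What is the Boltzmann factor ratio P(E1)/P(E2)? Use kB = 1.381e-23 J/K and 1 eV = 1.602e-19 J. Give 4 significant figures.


Step 1: Compute energy difference dE = E1 - E2 = 0.2119 - 0.3208 = -0.1089 eV
Step 2: Convert to Joules: dE_J = -0.1089 * 1.602e-19 = -1.745e-20 J
Step 3: Compute exponent = -dE_J / (kB * T) = -(-1.745e-20) / (1.381e-23 * 733.5) = 1.722
Step 4: P(E1)/P(E2) = exp(1.722) = 5.597

5.597


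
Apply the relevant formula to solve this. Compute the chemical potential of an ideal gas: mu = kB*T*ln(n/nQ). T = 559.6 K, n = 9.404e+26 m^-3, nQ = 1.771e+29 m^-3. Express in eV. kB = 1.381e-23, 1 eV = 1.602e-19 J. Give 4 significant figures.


Step 1: n/nQ = 9.404e+26/1.771e+29 = 0.00531
Step 2: ln(n/nQ) = -5.238
Step 3: mu = kB*T*ln(n/nQ) = 7.728e-21*-5.238 = -4.048e-20 J
Step 4: Convert to eV: -4.048e-20/1.602e-19 = -0.2527 eV

-0.2527


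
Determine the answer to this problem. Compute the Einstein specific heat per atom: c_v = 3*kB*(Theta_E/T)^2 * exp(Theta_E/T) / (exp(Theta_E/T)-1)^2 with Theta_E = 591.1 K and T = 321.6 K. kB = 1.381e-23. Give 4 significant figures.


Step 1: x = Theta_E/T = 591.1/321.6 = 1.838
Step 2: x^2 = 3.378
Step 3: exp(x) = 6.284
Step 4: c_v = 3*1.381e-23*3.378*6.284/(6.284-1)^2 = 3.15e-23

3.15e-23


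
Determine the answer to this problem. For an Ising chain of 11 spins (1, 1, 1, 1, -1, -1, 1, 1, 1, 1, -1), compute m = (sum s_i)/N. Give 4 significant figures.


Step 1: Count up spins (+1): 8, down spins (-1): 3
Step 2: Total magnetization M = 8 - 3 = 5
Step 3: m = M/N = 5/11 = 0.4545

0.4545


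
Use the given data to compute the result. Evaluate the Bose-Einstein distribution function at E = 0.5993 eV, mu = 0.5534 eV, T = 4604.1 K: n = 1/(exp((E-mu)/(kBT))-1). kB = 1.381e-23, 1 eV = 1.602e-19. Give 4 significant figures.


Step 1: (E - mu) = 0.0459 eV
Step 2: x = (E-mu)*eV/(kB*T) = 0.0459*1.602e-19/(1.381e-23*4604.1) = 0.1156
Step 3: exp(x) = 1.123
Step 4: n = 1/(exp(x)-1) = 8.157

8.157


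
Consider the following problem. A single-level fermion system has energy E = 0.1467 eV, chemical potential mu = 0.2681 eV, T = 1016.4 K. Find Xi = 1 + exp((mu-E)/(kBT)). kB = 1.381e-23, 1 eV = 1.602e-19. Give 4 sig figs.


Step 1: (mu - E) = 0.2681 - 0.1467 = 0.1214 eV
Step 2: x = (mu-E)*eV/(kB*T) = 0.1214*1.602e-19/(1.381e-23*1016.4) = 1.386
Step 3: exp(x) = 3.997
Step 4: Xi = 1 + 3.997 = 4.997

4.997


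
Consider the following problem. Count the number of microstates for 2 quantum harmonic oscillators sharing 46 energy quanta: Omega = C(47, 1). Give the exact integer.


Step 1: Use binomial coefficient C(47, 1)
Step 2: Numerator = 47! / 46!
Step 3: Denominator = 1!
Step 4: Omega = 47

47


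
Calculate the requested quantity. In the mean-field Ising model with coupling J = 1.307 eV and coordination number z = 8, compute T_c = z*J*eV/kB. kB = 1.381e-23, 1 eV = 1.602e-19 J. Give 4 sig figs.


Step 1: z*J = 8*1.307 = 10.46 eV
Step 2: Convert to Joules: 10.46*1.602e-19 = 1.675e-18 J
Step 3: T_c = 1.675e-18 / 1.381e-23 = 1.213e+05 K

1.213e+05


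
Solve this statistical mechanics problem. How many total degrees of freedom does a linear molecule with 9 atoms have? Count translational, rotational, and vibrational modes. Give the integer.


Step 1: Translational DOF = 3
Step 2: Rotational DOF (linear) = 2
Step 3: Vibrational DOF = 3*9 - 5 = 22
Step 4: Total = 3 + 2 + 22 = 27

27


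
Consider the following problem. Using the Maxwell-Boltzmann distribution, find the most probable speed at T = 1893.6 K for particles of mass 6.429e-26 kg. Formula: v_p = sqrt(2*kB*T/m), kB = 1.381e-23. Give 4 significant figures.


Step 1: Numerator = 2*kB*T = 2*1.381e-23*1893.6 = 5.23e-20
Step 2: Ratio = 5.23e-20 / 6.429e-26 = 8.135e+05
Step 3: v_p = sqrt(8.135e+05) = 902 m/s

902


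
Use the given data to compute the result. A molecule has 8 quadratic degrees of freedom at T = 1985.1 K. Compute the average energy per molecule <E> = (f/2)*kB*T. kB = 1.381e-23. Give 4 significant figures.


Step 1: f/2 = 8/2 = 4
Step 2: kB*T = 1.381e-23 * 1985.1 = 2.741e-20
Step 3: <E> = 4 * 2.741e-20 = 1.097e-19 J

1.097e-19


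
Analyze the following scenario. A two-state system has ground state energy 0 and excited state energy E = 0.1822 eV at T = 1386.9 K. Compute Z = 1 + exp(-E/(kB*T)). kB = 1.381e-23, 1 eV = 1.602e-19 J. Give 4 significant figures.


Step 1: Compute beta*E = E*eV/(kB*T) = 0.1822*1.602e-19/(1.381e-23*1386.9) = 1.524
Step 2: exp(-beta*E) = exp(-1.524) = 0.2178
Step 3: Z = 1 + 0.2178 = 1.218

1.218


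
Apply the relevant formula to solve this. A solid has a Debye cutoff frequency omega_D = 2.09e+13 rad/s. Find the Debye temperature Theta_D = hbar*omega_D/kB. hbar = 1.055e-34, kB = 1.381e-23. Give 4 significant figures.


Step 1: hbar*omega_D = 1.055e-34 * 2.09e+13 = 2.205e-21 J
Step 2: Theta_D = 2.205e-21 / 1.381e-23
Step 3: Theta_D = 159.7 K

159.7


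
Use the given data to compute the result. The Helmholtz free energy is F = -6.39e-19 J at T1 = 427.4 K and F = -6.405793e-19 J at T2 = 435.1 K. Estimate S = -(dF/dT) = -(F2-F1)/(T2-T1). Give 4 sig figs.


Step 1: dF = F2 - F1 = -6.405793e-19 - (-6.39e-19) = -1.5793e-21 J
Step 2: dT = T2 - T1 = 435.1 - 427.4 = 7.7 K
Step 3: S = -dF/dT = -(-1.5793e-21)/7.7 = 2.051e-22 J/K

2.051e-22


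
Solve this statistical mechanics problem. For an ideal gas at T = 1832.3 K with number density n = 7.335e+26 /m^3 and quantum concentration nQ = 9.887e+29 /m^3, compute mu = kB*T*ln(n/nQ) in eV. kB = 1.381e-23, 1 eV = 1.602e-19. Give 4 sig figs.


Step 1: n/nQ = 7.335e+26/9.887e+29 = 0.0007419
Step 2: ln(n/nQ) = -7.206
Step 3: mu = kB*T*ln(n/nQ) = 2.53e-20*-7.206 = -1.823e-19 J
Step 4: Convert to eV: -1.823e-19/1.602e-19 = -1.138 eV

-1.138


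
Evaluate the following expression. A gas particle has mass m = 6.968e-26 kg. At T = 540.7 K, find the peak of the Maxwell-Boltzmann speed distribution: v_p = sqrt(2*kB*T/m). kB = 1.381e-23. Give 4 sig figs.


Step 1: Numerator = 2*kB*T = 2*1.381e-23*540.7 = 1.493e-20
Step 2: Ratio = 1.493e-20 / 6.968e-26 = 2.143e+05
Step 3: v_p = sqrt(2.143e+05) = 463 m/s

463


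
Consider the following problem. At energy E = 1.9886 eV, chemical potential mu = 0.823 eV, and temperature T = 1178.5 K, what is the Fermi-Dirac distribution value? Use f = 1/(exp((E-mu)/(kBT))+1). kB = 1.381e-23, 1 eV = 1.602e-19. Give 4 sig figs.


Step 1: (E - mu) = 1.9886 - 0.823 = 1.166 eV
Step 2: Convert: (E-mu)*eV = 1.867e-19 J
Step 3: x = (E-mu)*eV/(kB*T) = 11.47
Step 4: f = 1/(exp(11.47)+1) = 1.04e-05

1.04e-05


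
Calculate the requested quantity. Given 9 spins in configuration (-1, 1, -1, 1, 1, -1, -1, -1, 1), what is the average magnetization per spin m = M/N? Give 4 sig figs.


Step 1: Count up spins (+1): 4, down spins (-1): 5
Step 2: Total magnetization M = 4 - 5 = -1
Step 3: m = M/N = -1/9 = -0.1111

-0.1111


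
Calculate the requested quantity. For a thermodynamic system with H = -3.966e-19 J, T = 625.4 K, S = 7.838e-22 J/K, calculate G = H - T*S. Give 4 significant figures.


Step 1: T*S = 625.4 * 7.838e-22 = 4.902e-19 J
Step 2: G = H - T*S = -3.966e-19 - 4.902e-19
Step 3: G = -8.868e-19 J

-8.868e-19


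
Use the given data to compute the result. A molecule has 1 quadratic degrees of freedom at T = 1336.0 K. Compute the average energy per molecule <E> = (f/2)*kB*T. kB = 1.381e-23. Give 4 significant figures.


Step 1: f/2 = 1/2 = 0.5
Step 2: kB*T = 1.381e-23 * 1336.0 = 1.845e-20
Step 3: <E> = 0.5 * 1.845e-20 = 9.225e-21 J

9.225e-21


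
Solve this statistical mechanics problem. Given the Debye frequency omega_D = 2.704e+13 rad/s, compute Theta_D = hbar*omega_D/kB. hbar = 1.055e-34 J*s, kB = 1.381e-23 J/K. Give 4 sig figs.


Step 1: hbar*omega_D = 1.055e-34 * 2.704e+13 = 2.853e-21 J
Step 2: Theta_D = 2.853e-21 / 1.381e-23
Step 3: Theta_D = 206.6 K

206.6


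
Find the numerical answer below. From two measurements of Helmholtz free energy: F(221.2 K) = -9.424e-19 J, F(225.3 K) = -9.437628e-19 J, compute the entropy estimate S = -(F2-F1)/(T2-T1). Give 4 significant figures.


Step 1: dF = F2 - F1 = -9.437628e-19 - (-9.424e-19) = -1.3628e-21 J
Step 2: dT = T2 - T1 = 225.3 - 221.2 = 4.1 K
Step 3: S = -dF/dT = -(-1.3628e-21)/4.1 = 3.324e-22 J/K

3.324e-22


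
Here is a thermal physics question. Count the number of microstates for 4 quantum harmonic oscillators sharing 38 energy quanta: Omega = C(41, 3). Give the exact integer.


Step 1: Use binomial coefficient C(41, 3)
Step 2: Numerator = 41! / 38!
Step 3: Denominator = 3!
Step 4: Omega = 10660

10660


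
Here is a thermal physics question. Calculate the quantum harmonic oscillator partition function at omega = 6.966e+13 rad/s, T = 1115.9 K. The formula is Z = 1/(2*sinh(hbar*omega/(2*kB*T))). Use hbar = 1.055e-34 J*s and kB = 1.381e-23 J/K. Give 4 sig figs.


Step 1: Compute x = hbar*omega/(kB*T) = 1.055e-34*6.966e+13/(1.381e-23*1115.9) = 0.4769
Step 2: x/2 = 0.2384
Step 3: sinh(x/2) = 0.2407
Step 4: Z = 1/(2*0.2407) = 2.077

2.077


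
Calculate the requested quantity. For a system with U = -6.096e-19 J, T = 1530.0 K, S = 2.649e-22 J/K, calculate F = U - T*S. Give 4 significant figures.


Step 1: T*S = 1530.0 * 2.649e-22 = 4.053e-19 J
Step 2: F = U - T*S = -6.096e-19 - 4.053e-19
Step 3: F = -1.015e-18 J

-1.015e-18


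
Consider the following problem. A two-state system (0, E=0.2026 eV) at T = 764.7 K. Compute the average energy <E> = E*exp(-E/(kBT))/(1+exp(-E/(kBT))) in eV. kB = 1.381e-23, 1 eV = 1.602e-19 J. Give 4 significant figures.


Step 1: beta*E = 0.2026*1.602e-19/(1.381e-23*764.7) = 3.073
Step 2: exp(-beta*E) = 0.04626
Step 3: <E> = 0.2026*0.04626/(1+0.04626) = 0.008959 eV

0.008959


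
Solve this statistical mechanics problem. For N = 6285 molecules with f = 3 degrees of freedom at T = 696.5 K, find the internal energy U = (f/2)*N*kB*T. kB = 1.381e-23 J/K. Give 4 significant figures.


Step 1: f/2 = 3/2 = 1.5
Step 2: N*kB*T = 6285*1.381e-23*696.5 = 6.045e-17
Step 3: U = 1.5 * 6.045e-17 = 9.068e-17 J

9.068e-17


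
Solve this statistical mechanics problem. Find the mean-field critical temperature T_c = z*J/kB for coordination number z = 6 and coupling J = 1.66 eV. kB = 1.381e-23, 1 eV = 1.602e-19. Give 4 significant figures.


Step 1: z*J = 6*1.66 = 9.96 eV
Step 2: Convert to Joules: 9.96*1.602e-19 = 1.596e-18 J
Step 3: T_c = 1.596e-18 / 1.381e-23 = 1.155e+05 K

1.155e+05


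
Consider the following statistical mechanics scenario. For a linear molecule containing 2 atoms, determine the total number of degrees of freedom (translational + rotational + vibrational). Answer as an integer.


Step 1: Translational DOF = 3
Step 2: Rotational DOF (linear) = 2
Step 3: Vibrational DOF = 3*2 - 5 = 1
Step 4: Total = 3 + 2 + 1 = 6

6


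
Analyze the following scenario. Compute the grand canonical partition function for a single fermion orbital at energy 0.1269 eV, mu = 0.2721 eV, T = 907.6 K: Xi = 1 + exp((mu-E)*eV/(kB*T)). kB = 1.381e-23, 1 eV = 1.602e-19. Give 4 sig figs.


Step 1: (mu - E) = 0.2721 - 0.1269 = 0.1452 eV
Step 2: x = (mu-E)*eV/(kB*T) = 0.1452*1.602e-19/(1.381e-23*907.6) = 1.856
Step 3: exp(x) = 6.397
Step 4: Xi = 1 + 6.397 = 7.397

7.397


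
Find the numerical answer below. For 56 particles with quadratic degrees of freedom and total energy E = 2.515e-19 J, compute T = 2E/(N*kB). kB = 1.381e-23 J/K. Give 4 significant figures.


Step 1: Numerator = 2*E = 2*2.515e-19 = 5.03e-19 J
Step 2: Denominator = N*kB = 56*1.381e-23 = 7.734e-22
Step 3: T = 5.03e-19 / 7.734e-22 = 650.4 K

650.4


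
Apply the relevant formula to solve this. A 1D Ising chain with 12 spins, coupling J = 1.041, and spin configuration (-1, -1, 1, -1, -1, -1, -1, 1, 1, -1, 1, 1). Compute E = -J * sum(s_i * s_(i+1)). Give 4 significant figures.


Step 1: Nearest-neighbor products: 1, -1, -1, 1, 1, 1, -1, 1, -1, -1, 1
Step 2: Sum of products = 1
Step 3: E = -1.041 * 1 = -1.041

-1.041


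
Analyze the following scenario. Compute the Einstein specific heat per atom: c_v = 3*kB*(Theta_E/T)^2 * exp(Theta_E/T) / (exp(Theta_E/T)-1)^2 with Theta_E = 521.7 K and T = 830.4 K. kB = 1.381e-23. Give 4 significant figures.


Step 1: x = Theta_E/T = 521.7/830.4 = 0.6283
Step 2: x^2 = 0.3947
Step 3: exp(x) = 1.874
Step 4: c_v = 3*1.381e-23*0.3947*1.874/(1.874-1)^2 = 4.009e-23

4.009e-23


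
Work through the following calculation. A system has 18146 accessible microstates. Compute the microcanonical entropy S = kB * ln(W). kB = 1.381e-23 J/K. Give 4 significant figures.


Step 1: ln(W) = ln(18146) = 9.806
Step 2: S = kB * ln(W) = 1.381e-23 * 9.806
Step 3: S = 1.354e-22 J/K

1.354e-22


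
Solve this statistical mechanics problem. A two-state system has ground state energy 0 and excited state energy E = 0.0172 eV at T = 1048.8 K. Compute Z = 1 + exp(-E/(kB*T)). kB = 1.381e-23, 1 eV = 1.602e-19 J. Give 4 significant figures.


Step 1: Compute beta*E = E*eV/(kB*T) = 0.0172*1.602e-19/(1.381e-23*1048.8) = 0.1902
Step 2: exp(-beta*E) = exp(-0.1902) = 0.8268
Step 3: Z = 1 + 0.8268 = 1.827

1.827


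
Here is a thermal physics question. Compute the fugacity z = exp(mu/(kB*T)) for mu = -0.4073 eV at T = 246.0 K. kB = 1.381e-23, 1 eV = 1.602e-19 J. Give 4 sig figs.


Step 1: Convert mu to Joules: -0.4073*1.602e-19 = -6.525e-20 J
Step 2: kB*T = 1.381e-23*246.0 = 3.397e-21 J
Step 3: mu/(kB*T) = -19.21
Step 4: z = exp(-19.21) = 4.557e-09

4.557e-09


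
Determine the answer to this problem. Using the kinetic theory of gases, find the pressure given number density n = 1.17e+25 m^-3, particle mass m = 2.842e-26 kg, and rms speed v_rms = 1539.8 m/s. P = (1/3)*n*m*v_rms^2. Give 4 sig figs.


Step 1: v_rms^2 = 1539.8^2 = 2.371e+06
Step 2: n*m = 1.17e+25*2.842e-26 = 0.3325
Step 3: P = (1/3)*0.3325*2.371e+06 = 2.628e+05 Pa

2.628e+05


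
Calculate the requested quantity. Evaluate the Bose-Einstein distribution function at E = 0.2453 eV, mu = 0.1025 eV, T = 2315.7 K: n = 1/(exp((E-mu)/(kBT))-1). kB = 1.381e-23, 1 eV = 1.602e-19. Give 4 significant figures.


Step 1: (E - mu) = 0.1428 eV
Step 2: x = (E-mu)*eV/(kB*T) = 0.1428*1.602e-19/(1.381e-23*2315.7) = 0.7153
Step 3: exp(x) = 2.045
Step 4: n = 1/(exp(x)-1) = 0.957

0.957


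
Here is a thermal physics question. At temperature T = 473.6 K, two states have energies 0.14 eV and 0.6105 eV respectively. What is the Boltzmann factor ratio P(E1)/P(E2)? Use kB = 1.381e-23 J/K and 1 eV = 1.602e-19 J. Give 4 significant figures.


Step 1: Compute energy difference dE = E1 - E2 = 0.14 - 0.6105 = -0.4705 eV
Step 2: Convert to Joules: dE_J = -0.4705 * 1.602e-19 = -7.537e-20 J
Step 3: Compute exponent = -dE_J / (kB * T) = -(-7.537e-20) / (1.381e-23 * 473.6) = 11.52
Step 4: P(E1)/P(E2) = exp(11.52) = 1.011e+05

1.011e+05


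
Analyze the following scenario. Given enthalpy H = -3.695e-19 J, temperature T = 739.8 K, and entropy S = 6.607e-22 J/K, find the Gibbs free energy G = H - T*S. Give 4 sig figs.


Step 1: T*S = 739.8 * 6.607e-22 = 4.888e-19 J
Step 2: G = H - T*S = -3.695e-19 - 4.888e-19
Step 3: G = -8.583e-19 J

-8.583e-19


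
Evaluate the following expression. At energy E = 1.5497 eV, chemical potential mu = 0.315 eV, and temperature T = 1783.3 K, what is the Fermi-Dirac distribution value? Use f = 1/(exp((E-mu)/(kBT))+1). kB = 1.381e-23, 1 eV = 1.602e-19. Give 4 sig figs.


Step 1: (E - mu) = 1.5497 - 0.315 = 1.235 eV
Step 2: Convert: (E-mu)*eV = 1.978e-19 J
Step 3: x = (E-mu)*eV/(kB*T) = 8.032
Step 4: f = 1/(exp(8.032)+1) = 0.0003249

0.0003249


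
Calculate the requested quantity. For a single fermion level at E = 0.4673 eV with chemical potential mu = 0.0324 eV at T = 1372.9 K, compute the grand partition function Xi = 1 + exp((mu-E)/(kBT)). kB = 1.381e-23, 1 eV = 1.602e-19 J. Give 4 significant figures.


Step 1: (mu - E) = 0.0324 - 0.4673 = -0.4349 eV
Step 2: x = (mu-E)*eV/(kB*T) = -0.4349*1.602e-19/(1.381e-23*1372.9) = -3.675
Step 3: exp(x) = 0.02536
Step 4: Xi = 1 + 0.02536 = 1.025

1.025


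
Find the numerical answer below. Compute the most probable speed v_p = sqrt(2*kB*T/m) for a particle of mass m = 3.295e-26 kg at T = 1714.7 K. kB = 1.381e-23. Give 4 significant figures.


Step 1: Numerator = 2*kB*T = 2*1.381e-23*1714.7 = 4.736e-20
Step 2: Ratio = 4.736e-20 / 3.295e-26 = 1.437e+06
Step 3: v_p = sqrt(1.437e+06) = 1199 m/s

1199


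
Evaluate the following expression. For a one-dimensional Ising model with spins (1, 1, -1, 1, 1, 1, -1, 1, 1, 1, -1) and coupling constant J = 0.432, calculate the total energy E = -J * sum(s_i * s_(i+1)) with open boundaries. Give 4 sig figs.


Step 1: Nearest-neighbor products: 1, -1, -1, 1, 1, -1, -1, 1, 1, -1
Step 2: Sum of products = 0
Step 3: E = -0.432 * 0 = 0

0


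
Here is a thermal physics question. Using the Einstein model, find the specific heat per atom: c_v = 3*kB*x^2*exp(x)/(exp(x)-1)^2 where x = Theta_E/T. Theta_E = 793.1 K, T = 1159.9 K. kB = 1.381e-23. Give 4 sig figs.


Step 1: x = Theta_E/T = 793.1/1159.9 = 0.6838
Step 2: x^2 = 0.4675
Step 3: exp(x) = 1.981
Step 4: c_v = 3*1.381e-23*0.4675*1.981/(1.981-1)^2 = 3.985e-23

3.985e-23


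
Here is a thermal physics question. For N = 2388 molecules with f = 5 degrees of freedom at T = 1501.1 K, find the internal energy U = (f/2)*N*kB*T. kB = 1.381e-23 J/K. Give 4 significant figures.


Step 1: f/2 = 5/2 = 2.5
Step 2: N*kB*T = 2388*1.381e-23*1501.1 = 4.95e-17
Step 3: U = 2.5 * 4.95e-17 = 1.238e-16 J

1.238e-16


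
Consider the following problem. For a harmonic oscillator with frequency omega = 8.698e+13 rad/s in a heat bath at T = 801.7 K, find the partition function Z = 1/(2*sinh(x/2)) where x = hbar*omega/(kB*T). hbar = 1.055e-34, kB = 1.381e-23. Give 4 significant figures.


Step 1: Compute x = hbar*omega/(kB*T) = 1.055e-34*8.698e+13/(1.381e-23*801.7) = 0.8288
Step 2: x/2 = 0.4144
Step 3: sinh(x/2) = 0.4264
Step 4: Z = 1/(2*0.4264) = 1.173

1.173


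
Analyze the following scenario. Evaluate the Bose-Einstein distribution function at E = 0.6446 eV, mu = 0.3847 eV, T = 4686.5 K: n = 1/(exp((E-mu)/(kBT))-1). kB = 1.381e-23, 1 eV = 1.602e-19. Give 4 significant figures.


Step 1: (E - mu) = 0.2599 eV
Step 2: x = (E-mu)*eV/(kB*T) = 0.2599*1.602e-19/(1.381e-23*4686.5) = 0.6433
Step 3: exp(x) = 1.903
Step 4: n = 1/(exp(x)-1) = 1.108

1.108


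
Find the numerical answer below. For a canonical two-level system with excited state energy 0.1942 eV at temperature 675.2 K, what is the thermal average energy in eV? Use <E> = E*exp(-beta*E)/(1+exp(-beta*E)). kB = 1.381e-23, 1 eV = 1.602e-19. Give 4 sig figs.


Step 1: beta*E = 0.1942*1.602e-19/(1.381e-23*675.2) = 3.336
Step 2: exp(-beta*E) = 0.03556
Step 3: <E> = 0.1942*0.03556/(1+0.03556) = 0.006669 eV

0.006669


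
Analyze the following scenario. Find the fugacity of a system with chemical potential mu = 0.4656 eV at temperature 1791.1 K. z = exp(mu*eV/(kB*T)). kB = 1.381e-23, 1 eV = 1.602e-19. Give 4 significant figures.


Step 1: Convert mu to Joules: 0.4656*1.602e-19 = 7.459e-20 J
Step 2: kB*T = 1.381e-23*1791.1 = 2.474e-20 J
Step 3: mu/(kB*T) = 3.016
Step 4: z = exp(3.016) = 20.4

20.4


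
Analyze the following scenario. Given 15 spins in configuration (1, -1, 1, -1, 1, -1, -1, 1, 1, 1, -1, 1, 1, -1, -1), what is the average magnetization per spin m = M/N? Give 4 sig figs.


Step 1: Count up spins (+1): 8, down spins (-1): 7
Step 2: Total magnetization M = 8 - 7 = 1
Step 3: m = M/N = 1/15 = 0.06667

0.06667


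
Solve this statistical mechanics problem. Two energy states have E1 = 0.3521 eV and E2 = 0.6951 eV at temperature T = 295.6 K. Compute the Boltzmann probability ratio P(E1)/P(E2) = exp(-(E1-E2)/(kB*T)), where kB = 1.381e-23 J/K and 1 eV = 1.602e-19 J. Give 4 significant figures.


Step 1: Compute energy difference dE = E1 - E2 = 0.3521 - 0.6951 = -0.343 eV
Step 2: Convert to Joules: dE_J = -0.343 * 1.602e-19 = -5.495e-20 J
Step 3: Compute exponent = -dE_J / (kB * T) = -(-5.495e-20) / (1.381e-23 * 295.6) = 13.46
Step 4: P(E1)/P(E2) = exp(13.46) = 7.011e+05

7.011e+05


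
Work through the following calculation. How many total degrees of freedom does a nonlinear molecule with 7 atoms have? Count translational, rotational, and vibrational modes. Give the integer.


Step 1: Translational DOF = 3
Step 2: Rotational DOF (nonlinear) = 3
Step 3: Vibrational DOF = 3*7 - 6 = 15
Step 4: Total = 3 + 3 + 15 = 21

21


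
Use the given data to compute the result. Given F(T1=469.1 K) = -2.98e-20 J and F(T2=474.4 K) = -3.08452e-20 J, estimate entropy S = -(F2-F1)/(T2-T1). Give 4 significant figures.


Step 1: dF = F2 - F1 = -3.08452e-20 - (-2.98e-20) = -1.0452e-21 J
Step 2: dT = T2 - T1 = 474.4 - 469.1 = 5.3 K
Step 3: S = -dF/dT = -(-1.0452e-21)/5.3 = 1.972e-22 J/K

1.972e-22
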